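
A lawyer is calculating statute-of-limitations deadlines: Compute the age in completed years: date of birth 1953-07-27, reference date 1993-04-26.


Birth: 1953-07-27
Reference: 1993-04-26
Year difference: 1993 - 1953 = 40
Has birthday (07-27) occurred by 04-26? No
Birthday not yet reached this year -> subtract 1
Age in full years: 39

39


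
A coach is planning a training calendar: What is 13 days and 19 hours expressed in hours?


Days: 13
Extra hours: 19
Hours per day: 24
Days to hours: 13 x 24 = 312
Total: 312 + 19 = 331

331


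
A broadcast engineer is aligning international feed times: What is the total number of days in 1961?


Year: 1961
Check leap year rules:
Divisible by 4? No
1961 is not a leap year
Days: 365

365


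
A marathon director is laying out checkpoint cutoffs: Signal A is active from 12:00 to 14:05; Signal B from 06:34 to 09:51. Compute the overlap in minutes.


Interval A: [720, 845] minutes from midnight
Interval B: [394, 591] minutes from midnight
Overlap start = max(720, 394) = 720
Overlap end = min(845, 591) = 591
End <= start, so the intervals do not overlap: 0 minutes

0


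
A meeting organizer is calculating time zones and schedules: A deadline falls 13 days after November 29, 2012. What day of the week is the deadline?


Start: 2012-11-29 (Thursday)
Step 1 - find target date: add 13 days
  2012-11-29 + 13 days = 2012-12-12
Step 2 - day of week:
  13 mod 7 = 6
  Thursday + 6 days -> Wednesday
Result: Wednesday (2012-12-12)

Wednesday


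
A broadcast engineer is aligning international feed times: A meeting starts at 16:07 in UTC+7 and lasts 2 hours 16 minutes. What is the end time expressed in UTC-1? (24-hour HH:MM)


Start: 16:07 in UTC+7
Step 1 - add duration:
  minutes: 7 + 16 = 23
  hours: 16 + 2 + 0 = 18
  end in UTC+7: 18:23
Step 2 - convert UTC+7 -> UTC-1:
  offset difference: -1 - (7) = -8 hours
  18 + (-8) = 10 -> mod 24 = 10
Result: 10:23 in UTC-1

10:23


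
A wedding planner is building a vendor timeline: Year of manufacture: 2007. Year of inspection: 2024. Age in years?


Birth year: 2007
Current year: 2024
Age = current year - birth year
Age = 2024 - 2007 = 17

17


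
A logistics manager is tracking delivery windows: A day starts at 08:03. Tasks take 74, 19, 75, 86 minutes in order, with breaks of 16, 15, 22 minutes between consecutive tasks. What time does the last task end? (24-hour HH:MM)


Start: 08:03 = 483 min from midnight
  after task 1 (74 min): 09:17
  after break (16 min): 09:33
  after task 2 (19 min): 09:52
  after break (15 min): 10:07
  after task 3 (75 min): 11:22
  after break (22 min): 11:44
  after task 4 (86 min): 13:10
Total elapsed: 307 minutes
End time: 13:10

13:10


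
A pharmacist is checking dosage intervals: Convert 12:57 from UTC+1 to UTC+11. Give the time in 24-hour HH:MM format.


Local time: 12:57 at UTC+1 (offset 1h)
Target zone: UTC+11 (offset 11h)
Difference: 11 - (1) = 10 hours
Calculation: 12 + (10) = 22
Result: 22:57

22:57


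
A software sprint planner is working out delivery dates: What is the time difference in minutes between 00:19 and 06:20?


Start time: 00:19 = 19 minutes from midnight
End time: 06:20 = 380 minutes from midnight
Difference: 380 - 19 = 361 minutes
That is 6 hours and 1 minutes

361


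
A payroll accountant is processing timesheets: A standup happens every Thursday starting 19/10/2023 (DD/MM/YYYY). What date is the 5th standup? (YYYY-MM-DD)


First occurrence: 2023-10-19 (occurrence 1)
Each occurrence is 7 days after the previous.
Occurrence 5 is 4 weeks after the first.
4 weeks = 28 days
2023-10-19 + 28 days = 2023-11-16

2023-11-16


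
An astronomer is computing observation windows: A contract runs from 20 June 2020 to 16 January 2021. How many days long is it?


Start date: 2020-06-20
End date: 2021-01-16
Jun 2020: +11 days
Jul 2020: +31 days
Aug 2020: +31 days
... (5 more months)
Total: 210 days

210


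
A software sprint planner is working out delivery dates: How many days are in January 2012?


Month: January
Year: 2012
January is a 31-day month
Total: 31 days

31


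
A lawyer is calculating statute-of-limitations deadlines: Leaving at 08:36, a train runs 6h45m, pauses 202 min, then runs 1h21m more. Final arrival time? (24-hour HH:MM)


Depart: 08:36
Leg 1: +405 min -> 15:21
Layover: +202 min -> 18:43
Leg 2: +81 min -> 20:04
Total travel: 688 minutes = 11h 28m
Arrival: 20:04

20:04


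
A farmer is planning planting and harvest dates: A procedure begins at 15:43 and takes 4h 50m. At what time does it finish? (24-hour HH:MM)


Start time: 15:43
Adding: 4 hours 50 minutes
Minutes: 43 + 50 = 93
Minute overflow: 93 >= 60, so carry 1 hour, minutes = 33
Hours: 15 + 4 + 1 = 20
Result: 20:33

20:33


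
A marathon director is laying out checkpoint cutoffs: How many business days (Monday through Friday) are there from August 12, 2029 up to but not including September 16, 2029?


Start: 2029-08-12 (Sunday)
End (exclusive): 2029-09-16 (Sunday)
Total calendar days: 35
Full weeks: 35 // 7 = 5 -> 25 weekdays
Remaining 0 days starting on Sunday:
Total business days: 25 + 0 = 25

25


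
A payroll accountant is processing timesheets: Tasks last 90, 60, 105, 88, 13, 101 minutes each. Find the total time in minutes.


Durations: 90, 60, 105, 88, 13, 101
Running sum: 90
+ 60 = 150
+ 105 = 255
+ 88 = 343
+ 13 = 356
+ 101 = 457
Total duration: 457 minutes
That is 7 hours and 37 minutes

457


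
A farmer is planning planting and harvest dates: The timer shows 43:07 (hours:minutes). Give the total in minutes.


Hours: 43
Minutes: 7
Convert hours to minutes: 43 x 60 = 2580
Add remaining minutes: 2580 + 7 = 2587

2587


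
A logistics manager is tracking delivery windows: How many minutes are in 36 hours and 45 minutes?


Hours: 36
Extra minutes: 45
Minutes per hour: 60
Hours to minutes: 36 x 60 = 2160
Total: 2160 + 45 = 2205

2205


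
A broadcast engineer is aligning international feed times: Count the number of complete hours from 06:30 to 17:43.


Start: 06:30
End: 17:43
Hour difference: 17 - 6 = 11 hours
Minute difference: 43 - 30 = 13 minutes
Total minutes: 673
Complete hours: 673 / 60 = 11 (remainder 13)

11


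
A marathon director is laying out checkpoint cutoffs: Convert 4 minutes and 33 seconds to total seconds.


Minutes: 4
Extra seconds: 33
Seconds per minute: 60
Minutes to seconds: 4 x 60 = 240
Total: 240 + 33 = 273

273


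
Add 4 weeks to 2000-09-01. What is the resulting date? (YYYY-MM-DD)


Start: 2000-09-01
Weeks to add: 4
Convert to days: 4 x 7 = 28 days
Add 28 days to 2000-09-01
Result: 2000-09-29

2000-09-29


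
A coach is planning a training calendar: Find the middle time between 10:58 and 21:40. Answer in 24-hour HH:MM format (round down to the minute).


Start time: 10:58 = 658 minutes from midnight
End time: 21:40 = 1300 minutes from midnight
Sum: 658 + 1300 = 1958
Midpoint: 1958 / 2 = 979 minutes
Convert: 979 / 60 = 16 hours, 19 minutes
Result: 16:19

16:19


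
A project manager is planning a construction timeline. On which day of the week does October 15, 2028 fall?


Date: 2028-10-15
January 1, 2028 is a Saturday
Day of year: 289
Offset from Jan 1: 288 days
288 mod 7 = 1
Result: Sunday

Sunday


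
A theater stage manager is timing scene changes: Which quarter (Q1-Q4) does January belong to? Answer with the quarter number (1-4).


Month: January (month 1)
Q1: January-March (months 1-3)
Q2: April-June (months 4-6)
Q3: July-September (months 7-9)
Q4: October-December (months 10-12)
Month 1 falls in Q1

1


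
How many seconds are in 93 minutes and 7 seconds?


Minutes: 93
Seconds: 7
Convert minutes to seconds: 93 x 60 = 5580
Add remaining seconds: 5580 + 7 = 5587

5587


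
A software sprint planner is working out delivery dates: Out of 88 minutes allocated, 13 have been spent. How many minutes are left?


Total budget: 88 minutes
Time used: 13 minutes
Remaining: 88 - 13 = 75 minutes
Percent used: 14.8%
Percent remaining: 85.2%

75


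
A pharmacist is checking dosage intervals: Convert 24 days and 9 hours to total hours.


Days: 24
Extra hours: 9
Hours per day: 24
Days to hours: 24 x 24 = 576
Total: 576 + 9 = 585

585


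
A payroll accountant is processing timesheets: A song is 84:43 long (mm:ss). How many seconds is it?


Minutes: 84
Extra seconds: 43
Seconds per minute: 60
Minutes to seconds: 84 x 60 = 5040
Total: 5040 + 43 = 5083

5083


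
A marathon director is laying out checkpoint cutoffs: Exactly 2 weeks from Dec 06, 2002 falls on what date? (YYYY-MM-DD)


Start: 2002-12-06
Weeks to add: 2
Convert to days: 2 x 7 = 14 days
Add 14 days to 2002-12-06
Result: 2002-12-20

2002-12-20


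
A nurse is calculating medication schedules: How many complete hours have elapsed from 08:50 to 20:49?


Start: 08:50
End: 20:49
Hour difference: 20 - 8 = 12 hours
Minute difference: 49 - 50 = -1 minutes
Total minutes: 719
Complete hours: 719 / 60 = 11 (remainder 59)

11


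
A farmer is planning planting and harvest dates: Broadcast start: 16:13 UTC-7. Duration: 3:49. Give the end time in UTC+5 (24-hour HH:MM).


Start: 16:13 in UTC-7
Step 1 - add duration:
  minutes: 13 + 49 = 62 (carry 1h)
  hours: 16 + 3 + 1 = 20
  end in UTC-7: 20:02
Step 2 - convert UTC-7 -> UTC+5:
  offset difference: 5 - (-7) = 12 hours
  20 + (12) = 32 -> mod 24 = 8
Result: 08:02 in UTC+5

08:02


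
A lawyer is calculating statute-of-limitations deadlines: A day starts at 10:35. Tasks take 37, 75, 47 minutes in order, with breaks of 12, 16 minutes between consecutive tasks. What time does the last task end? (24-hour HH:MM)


Start: 10:35 = 635 min from midnight
  after task 1 (37 min): 11:12
  after break (12 min): 11:24
  after task 2 (75 min): 12:39
  after break (16 min): 12:55
  after task 3 (47 min): 13:42
Total elapsed: 187 minutes
End time: 13:42

13:42


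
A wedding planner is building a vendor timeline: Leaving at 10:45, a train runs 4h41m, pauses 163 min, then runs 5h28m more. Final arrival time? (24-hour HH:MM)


Depart: 10:45
Leg 1: +281 min -> 15:26
Layover: +163 min -> 18:09
Leg 2: +328 min -> 23:37
Total travel: 772 minutes = 12h 52m
Arrival: 23:37

23:37


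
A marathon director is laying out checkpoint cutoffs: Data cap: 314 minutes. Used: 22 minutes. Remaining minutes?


Total budget: 314 minutes
Time used: 22 minutes
Remaining: 314 - 22 = 292 minutes
Percent used: 7.0%
Percent remaining: 93.0%

292


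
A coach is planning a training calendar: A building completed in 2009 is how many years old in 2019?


Birth year: 2009
Current year: 2019
Age = current year - birth year
Age = 2019 - 2009 = 10

10


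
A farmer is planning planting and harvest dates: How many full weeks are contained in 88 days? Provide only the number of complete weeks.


Total days: 88
Days per week: 7
Division: 88 / 7 = 12 remainder 4
Complete weeks: 12
Remaining days: 4

12


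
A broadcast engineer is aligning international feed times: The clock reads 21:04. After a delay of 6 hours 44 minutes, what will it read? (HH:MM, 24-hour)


Start time: 21:04
Adding: 6 hours 44 minutes
Minutes: 4 + 44 = 48
Hours: 21 + 6 + 0 = 27
Hour wraparound: 27 mod 24 = 3
Result: 03:48

03:48


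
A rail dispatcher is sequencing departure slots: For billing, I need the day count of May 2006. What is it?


Month: May
Year: 2006
May is a 31-day month
Total: 31 days

31


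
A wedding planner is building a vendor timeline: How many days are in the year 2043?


Year: 2043
Check leap year rules:
Divisible by 4? No
2043 is not a leap year
Days: 365

365


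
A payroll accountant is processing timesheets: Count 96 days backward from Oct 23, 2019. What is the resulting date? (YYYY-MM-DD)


Start: 2019-10-23
Subtracting 96 days
Days already passed in October: 23
After going back through October: 73 more days to subtract
September 2019: 30 days, 43 remaining
August 2019: 31 days, 12 remaining
July 2019 has 31 days, need 12
Result: 2019-07-19

2019-07-19


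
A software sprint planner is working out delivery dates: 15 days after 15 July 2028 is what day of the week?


Start: 2028-07-15 (Saturday)
Step 1 - find target date: add 15 days
  2028-07-15 + 15 days = 2028-07-30
Step 2 - day of week:
  15 mod 7 = 1
  Saturday + 1 days -> Sunday
Result: Sunday (2028-07-30)

Sunday


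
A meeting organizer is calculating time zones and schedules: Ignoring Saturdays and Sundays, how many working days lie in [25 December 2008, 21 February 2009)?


Start: 2008-12-25 (Thursday)
End (exclusive): 2009-02-21 (Saturday)
Total calendar days: 58
Full weeks: 58 // 7 = 8 -> 40 weekdays
Remaining 2 days starting on Thursday:
  Thu(w), Fri(w) -> 2 weekdays
Total business days: 40 + 2 = 42

42


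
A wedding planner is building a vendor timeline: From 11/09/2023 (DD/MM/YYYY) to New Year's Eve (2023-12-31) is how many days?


Start: September 11, 2023
End: December 31, 2023
Days left in September: 19
October: 31
November: 30
December: 31
Sum of remaining months: 92
Total: 19 + 92 = 111

111


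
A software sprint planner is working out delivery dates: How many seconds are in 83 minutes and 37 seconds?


Minutes: 83
Seconds: 37
Convert minutes to seconds: 83 x 60 = 4980
Add remaining seconds: 4980 + 37 = 5017

5017


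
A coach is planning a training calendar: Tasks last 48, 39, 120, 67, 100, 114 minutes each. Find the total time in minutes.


Durations: 48, 39, 120, 67, 100, 114
Running sum: 48
+ 39 = 87
+ 120 = 207
+ 67 = 274
+ 100 = 374
+ 114 = 488
Total duration: 488 minutes
That is 8 hours and 8 minutes

488


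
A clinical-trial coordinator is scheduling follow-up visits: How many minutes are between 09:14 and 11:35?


Start time: 09:14 = 554 minutes from midnight
End time: 11:35 = 695 minutes from midnight
Difference: 695 - 554 = 141 minutes
That is 2 hours and 21 minutes

141


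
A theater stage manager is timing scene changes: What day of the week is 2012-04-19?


Date: 2012-04-19
January 1, 2012 is a Sunday
Day of year: 110
Offset from Jan 1: 109 days
109 mod 7 = 4
Result: Thursday

Thursday


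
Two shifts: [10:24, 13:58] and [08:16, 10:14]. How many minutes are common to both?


Interval A: [624, 838] minutes from midnight
Interval B: [496, 614] minutes from midnight
Overlap start = max(624, 496) = 624
Overlap end = min(838, 614) = 614
End <= start, so the intervals do not overlap: 0 minutes

0


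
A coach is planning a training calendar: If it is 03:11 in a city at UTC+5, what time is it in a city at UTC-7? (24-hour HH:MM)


Local time: 03:11 at UTC+5 (offset 5h)
Target zone: UTC-7 (offset -7h)
Difference: -7 - (5) = -12 hours
Calculation: 3 + (-12) = -9
Wraparound: (-9) mod 24 = 15
Result: 15:11

15:11


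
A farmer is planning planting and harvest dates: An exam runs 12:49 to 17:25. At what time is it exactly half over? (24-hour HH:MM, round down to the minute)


Start time: 12:49 = 769 minutes from midnight
End time: 17:25 = 1045 minutes from midnight
Sum: 769 + 1045 = 1814
Midpoint: 1814 / 2 = 907 minutes
Convert: 907 / 60 = 15 hours, 7 minutes
Result: 15:07

15:07


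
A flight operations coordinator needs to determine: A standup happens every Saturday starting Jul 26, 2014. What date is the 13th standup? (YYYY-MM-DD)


First occurrence: 2014-07-26 (occurrence 1)
Each occurrence is 7 days after the previous.
Occurrence 13 is 12 weeks after the first.
12 weeks = 84 days
2014-07-26 + 84 days = 2014-10-18

2014-10-18


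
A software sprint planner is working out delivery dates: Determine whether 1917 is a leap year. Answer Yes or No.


Year: 1917
Divisible by 4? 1917 / 4 = 479.25 -> No
Not divisible by 4, so NOT a leap year

No


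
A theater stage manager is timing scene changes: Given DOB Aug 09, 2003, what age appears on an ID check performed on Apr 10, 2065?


Birth: 2003-08-09
Reference: 2065-04-10
Year difference: 2065 - 2003 = 62
Has birthday (08-09) occurred by 04-10? No
Birthday not yet reached this year -> subtract 1
Age in full years: 61

61


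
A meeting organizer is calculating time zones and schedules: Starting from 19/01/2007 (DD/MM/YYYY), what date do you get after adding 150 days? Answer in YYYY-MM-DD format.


Start: 2007-01-19
Adding 150 days
Days remaining in January: 12
After January: 138 days still to add
February 2007: 28 days, 110 remaining
March 2007: 31 days, 79 remaining
April 2007: 30 days, 49 remaining
May 2007: 31 days, 18 remaining
Result: 2007-06-18

2007-06-18


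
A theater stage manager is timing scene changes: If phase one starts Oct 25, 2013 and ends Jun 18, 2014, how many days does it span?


Start date: 2013-10-25
End date: 2014-06-18
Oct 2013: +7 days
Nov 2013: +30 days
Dec 2013: +31 days
... (6 more months)
Total: 236 days

236


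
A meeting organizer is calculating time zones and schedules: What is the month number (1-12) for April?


Calendar month order:
3. March
4. April <--
5. May
April is month number 4

4


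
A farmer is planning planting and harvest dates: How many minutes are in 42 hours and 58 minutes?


Hours: 42
Minutes: 58
Convert hours to minutes: 42 x 60 = 2520
Add remaining minutes: 2520 + 58 = 2578

2578


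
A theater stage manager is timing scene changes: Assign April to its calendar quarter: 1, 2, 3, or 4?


Month: April (month 4)
Q1: January-March (months 1-3)
Q2: April-June (months 4-6)
Q3: July-September (months 7-9)
Q4: October-December (months 10-12)
Month 4 falls in Q2

2


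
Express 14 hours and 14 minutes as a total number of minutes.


Hours: 14
Extra minutes: 14
Minutes per hour: 60
Hours to minutes: 14 x 60 = 840
Total: 840 + 14 = 854

854


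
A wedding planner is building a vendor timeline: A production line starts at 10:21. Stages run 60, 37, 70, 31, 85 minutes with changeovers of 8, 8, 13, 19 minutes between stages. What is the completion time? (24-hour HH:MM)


Start: 10:21 = 621 min from midnight
  after task 1 (60 min): 11:21
  after break (8 min): 11:29
  after task 2 (37 min): 12:06
  after break (8 min): 12:14
  after task 3 (70 min): 13:24
  after break (13 min): 13:37
  after task 4 (31 min): 14:08
  after break (19 min): 14:27
  after task 5 (85 min): 15:52
Total elapsed: 331 minutes
End time: 15:52

15:52


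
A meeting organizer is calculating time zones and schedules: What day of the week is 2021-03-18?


Date: 2021-03-18
January 1, 2021 is a Friday
Day of year: 77
Offset from Jan 1: 76 days
76 mod 7 = 6
Result: Thursday

Thursday


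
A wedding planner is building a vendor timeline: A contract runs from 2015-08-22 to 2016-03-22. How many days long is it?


Start date: 2015-08-22
End date: 2016-03-22
Aug 2015: +10 days
Sep 2015: +30 days
Oct 2015: +31 days
... (5 more months)
Total: 213 days

213


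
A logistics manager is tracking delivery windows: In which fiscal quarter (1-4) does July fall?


Month: July (month 7)
Q1: January-March (months 1-3)
Q2: April-June (months 4-6)
Q3: July-September (months 7-9)
Q4: October-December (months 10-12)
Month 7 falls in Q3

3


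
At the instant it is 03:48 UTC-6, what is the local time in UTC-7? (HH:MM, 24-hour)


Local time: 03:48 at UTC-6 (offset -6h)
Target zone: UTC-7 (offset -7h)
Difference: -7 - (-6) = -1 hours
Calculation: 3 + (-1) = 2
Result: 02:48

02:48


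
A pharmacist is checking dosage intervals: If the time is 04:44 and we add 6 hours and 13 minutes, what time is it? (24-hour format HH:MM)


Start time: 04:44
Adding: 6 hours 13 minutes
Minutes: 44 + 13 = 57
Hours: 4 + 6 + 0 = 10
Result: 10:57

10:57


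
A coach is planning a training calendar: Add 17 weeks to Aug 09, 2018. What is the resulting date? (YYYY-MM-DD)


Start: 2018-08-09
Weeks to add: 17
Convert to days: 17 x 7 = 119 days
Add 119 days to 2018-08-09
Result: 2018-12-06

2018-12-06


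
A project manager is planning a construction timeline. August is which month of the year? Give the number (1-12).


Calendar month order:
7. July
8. August <--
9. September
August is month number 8

8


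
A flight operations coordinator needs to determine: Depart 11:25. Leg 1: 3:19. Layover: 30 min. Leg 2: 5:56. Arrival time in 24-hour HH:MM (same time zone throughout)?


Depart: 11:25
Leg 1: +199 min -> 14:44
Layover: +30 min -> 15:14
Leg 2: +356 min -> 21:10
Total travel: 585 minutes = 9h 45m
Arrival: 21:10

21:10


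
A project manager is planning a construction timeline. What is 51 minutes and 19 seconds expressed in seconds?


Minutes: 51
Extra seconds: 19
Seconds per minute: 60
Minutes to seconds: 51 x 60 = 3060
Total: 3060 + 19 = 3079

3079


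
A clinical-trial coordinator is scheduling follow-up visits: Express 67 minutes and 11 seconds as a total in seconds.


Minutes: 67
Seconds: 11
Convert minutes to seconds: 67 x 60 = 4020
Add remaining seconds: 4020 + 11 = 4031

4031


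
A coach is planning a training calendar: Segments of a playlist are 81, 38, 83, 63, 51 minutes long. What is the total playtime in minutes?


Durations: 81, 38, 83, 63, 51
Running sum: 81
+ 38 = 119
+ 83 = 202
+ 63 = 265
+ 51 = 316
Total duration: 316 minutes
That is 5 hours and 16 minutes

316


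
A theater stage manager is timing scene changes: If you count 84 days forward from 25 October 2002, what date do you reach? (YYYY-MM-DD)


Start: 2002-10-25
Adding 84 days
Days remaining in October: 6
After October: 78 days still to add
November 2002: 30 days, 48 remaining
December 2002: 31 days, 17 remaining
January 2003 has 31 days, need 17
Result: 2003-01-17

2003-01-17


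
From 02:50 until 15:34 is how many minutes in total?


Start time: 02:50 = 170 minutes from midnight
End time: 15:34 = 934 minutes from midnight
Difference: 934 - 170 = 764 minutes
That is 12 hours and 44 minutes

764


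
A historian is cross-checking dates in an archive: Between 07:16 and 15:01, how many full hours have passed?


Start: 07:16
End: 15:01
Hour difference: 15 - 7 = 8 hours
Minute difference: 1 - 16 = -15 minutes
Total minutes: 465
Complete hours: 465 / 60 = 7 (remainder 45)

7


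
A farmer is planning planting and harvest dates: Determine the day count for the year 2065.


Year: 2065
Check leap year rules:
Divisible by 4? No
2065 is not a leap year
Days: 365

365


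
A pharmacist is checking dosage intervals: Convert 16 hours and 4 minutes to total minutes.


Hours: 16
Extra minutes: 4
Minutes per hour: 60
Hours to minutes: 16 x 60 = 960
Total: 960 + 4 = 964

964


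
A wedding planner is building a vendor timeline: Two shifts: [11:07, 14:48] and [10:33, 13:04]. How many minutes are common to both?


Interval A: [667, 888] minutes from midnight
Interval B: [633, 784] minutes from midnight
Overlap start = max(667, 633) = 667
Overlap end = min(888, 784) = 784
Overlap = 784 - 667 = 117 minutes

117


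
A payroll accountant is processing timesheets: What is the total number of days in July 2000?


Month: July
Year: 2000
July is a 31-day month
Total: 31 days

31


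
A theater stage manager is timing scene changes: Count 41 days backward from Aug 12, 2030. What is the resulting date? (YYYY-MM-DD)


Start: 2030-08-12
Subtracting 41 days
Days already passed in August: 12
After going back through August: 29 more days to subtract
July 2030 has 31 days, need 29
Result: 2030-07-02

2030-07-02


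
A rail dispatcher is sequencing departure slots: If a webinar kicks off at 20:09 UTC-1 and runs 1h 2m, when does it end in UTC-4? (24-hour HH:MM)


Start: 20:09 in UTC-1
Step 1 - add duration:
  minutes: 9 + 2 = 11
  hours: 20 + 1 + 0 = 21
  end in UTC-1: 21:11
Step 2 - convert UTC-1 -> UTC-4:
  offset difference: -4 - (-1) = -3 hours
  21 + (-3) = 18 -> mod 24 = 18
Result: 18:11 in UTC-4

18:11


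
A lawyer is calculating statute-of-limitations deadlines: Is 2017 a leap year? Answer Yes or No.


Year: 2017
Divisible by 4? 2017 / 4 = 504.25 -> No
Not divisible by 4, so NOT a leap year

No


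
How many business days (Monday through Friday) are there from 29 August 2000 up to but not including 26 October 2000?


Start: 2000-08-29 (Tuesday)
End (exclusive): 2000-10-26 (Thursday)
Total calendar days: 58
Full weeks: 58 // 7 = 8 -> 40 weekdays
Remaining 2 days starting on Tuesday:
  Tue(w), Wed(w) -> 2 weekdays
Total business days: 40 + 2 = 42

42


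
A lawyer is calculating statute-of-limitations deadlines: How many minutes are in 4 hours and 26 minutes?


Hours: 4
Minutes: 26
Convert hours to minutes: 4 x 60 = 240
Add remaining minutes: 240 + 26 = 266

266


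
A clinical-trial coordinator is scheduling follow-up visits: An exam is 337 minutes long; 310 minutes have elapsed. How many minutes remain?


Total budget: 337 minutes
Time used: 310 minutes
Remaining: 337 - 310 = 27 minutes
Percent used: 92.0%
Percent remaining: 8.0%

27


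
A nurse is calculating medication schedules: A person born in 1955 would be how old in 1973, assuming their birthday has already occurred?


Birth year: 1955
Current year: 1973
Age = current year - birth year
Age = 1973 - 1955 = 18

18


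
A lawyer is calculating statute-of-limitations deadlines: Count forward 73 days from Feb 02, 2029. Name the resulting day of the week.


Start: 2029-02-02 (Friday)
Step 1 - find target date: add 73 days
  2029-02-02 + 73 days = 2029-04-16
Step 2 - day of week:
  73 mod 7 = 3
  Friday + 3 days -> Monday
Result: Monday (2029-04-16)

Monday


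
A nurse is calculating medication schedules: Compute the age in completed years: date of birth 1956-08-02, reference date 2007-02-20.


Birth: 1956-08-02
Reference: 2007-02-20
Year difference: 2007 - 1956 = 51
Has birthday (08-02) occurred by 02-20? No
Birthday not yet reached this year -> subtract 1
Age in full years: 50

50


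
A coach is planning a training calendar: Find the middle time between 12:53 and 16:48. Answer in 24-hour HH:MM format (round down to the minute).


Start time: 12:53 = 773 minutes from midnight
End time: 16:48 = 1008 minutes from midnight
Sum: 773 + 1008 = 1781
Midpoint: 1781 / 2 = 890 minutes
Convert: 890 / 60 = 14 hours, 50 minutes
Result: 14:50

14:50


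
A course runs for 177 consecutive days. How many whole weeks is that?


Total days: 177
Days per week: 7
Division: 177 / 7 = 25 remainder 2
Complete weeks: 25
Remaining days: 2

25


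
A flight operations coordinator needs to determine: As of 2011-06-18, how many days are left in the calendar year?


Start: June 18, 2011
End: December 31, 2011
Days left in June: 12
July: 31
August: 31
September: 30
October: 31
... plus remaining months
Sum of remaining months: 184
Total: 12 + 184 = 196

196


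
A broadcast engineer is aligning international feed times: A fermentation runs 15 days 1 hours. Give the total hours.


Days: 15
Extra hours: 1
Hours per day: 24
Days to hours: 15 x 24 = 360
Total: 360 + 1 = 361

361


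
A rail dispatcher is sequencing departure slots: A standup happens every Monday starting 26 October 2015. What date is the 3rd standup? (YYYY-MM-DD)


First occurrence: 2015-10-26 (occurrence 1)
Each occurrence is 7 days after the previous.
Occurrence 3 is 2 weeks after the first.
2 weeks = 14 days
2015-10-26 + 14 days = 2015-11-09

2015-11-09


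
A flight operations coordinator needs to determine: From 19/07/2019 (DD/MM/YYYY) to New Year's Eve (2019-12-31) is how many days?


Start: July 19, 2019
End: December 31, 2019
Days left in July: 12
August: 31
September: 30
October: 31
November: 30
... plus remaining months
Sum of remaining months: 153
Total: 12 + 153 = 165

165


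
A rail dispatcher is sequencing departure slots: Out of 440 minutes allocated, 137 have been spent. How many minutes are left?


Total budget: 440 minutes
Time used: 137 minutes
Remaining: 440 - 137 = 303 minutes
Percent used: 31.1%
Percent remaining: 68.9%

303


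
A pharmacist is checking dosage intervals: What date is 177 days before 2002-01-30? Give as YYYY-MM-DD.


Start: 2002-01-30
Subtracting 177 days
Days already passed in January: 30
After going back through January: 147 more days to subtract
December 2001: 31 days, 116 remaining
November 2001: 30 days, 86 remaining
October 2001: 31 days, 55 remaining
September 2001: 30 days, 25 remaining
Result: 2001-08-06

2001-08-06


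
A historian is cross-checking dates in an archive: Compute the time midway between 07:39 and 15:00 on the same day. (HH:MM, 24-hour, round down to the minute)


Start time: 07:39 = 459 minutes from midnight
End time: 15:00 = 900 minutes from midnight
Sum: 459 + 900 = 1359
Midpoint: 1359 / 2 = 679 minutes
Convert: 679 / 60 = 11 hours, 19 minutes
Result: 11:19

11:19


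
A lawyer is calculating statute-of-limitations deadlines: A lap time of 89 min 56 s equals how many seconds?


Minutes: 89
Seconds: 56
Convert minutes to seconds: 89 x 60 = 5340
Add remaining seconds: 5340 + 56 = 5396

5396


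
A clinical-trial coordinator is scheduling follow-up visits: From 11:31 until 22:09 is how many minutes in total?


Start time: 11:31 = 691 minutes from midnight
End time: 22:09 = 1329 minutes from midnight
Difference: 1329 - 691 = 638 minutes
That is 10 hours and 38 minutes

638


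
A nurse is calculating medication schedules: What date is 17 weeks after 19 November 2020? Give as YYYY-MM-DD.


Start: 2020-11-19
Weeks to add: 17
Convert to days: 17 x 7 = 119 days
Add 119 days to 2020-11-19
Result: 2021-03-18

2021-03-18


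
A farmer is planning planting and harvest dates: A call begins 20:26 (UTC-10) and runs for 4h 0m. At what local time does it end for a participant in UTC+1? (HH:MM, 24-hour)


Start: 20:26 in UTC-10
Step 1 - add duration:
  minutes: 26 + 0 = 26
  hours: 20 + 4 + 0 = 24
  end in UTC-10: 00:26
Step 2 - convert UTC-10 -> UTC+1:
  offset difference: 1 - (-10) = 11 hours
  0 + (11) = 11 -> mod 24 = 11
Result: 11:26 in UTC+1

11:26


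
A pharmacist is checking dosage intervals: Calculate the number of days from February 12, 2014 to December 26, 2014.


Start date: 2014-02-12
End date: 2014-12-26
Feb 2014: +17 days
Mar 2014: +31 days
Apr 2014: +30 days
... (8 more months)
Total: 317 days

317


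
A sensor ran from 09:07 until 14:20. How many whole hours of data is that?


Start: 09:07
End: 14:20
Hour difference: 14 - 9 = 5 hours
Minute difference: 20 - 7 = 13 minutes
Total minutes: 313
Complete hours: 313 / 60 = 5 (remainder 13)

5


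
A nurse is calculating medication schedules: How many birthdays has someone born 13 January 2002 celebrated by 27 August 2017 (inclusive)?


Birth: 2002-01-13
Reference: 2017-08-27
Year difference: 2017 - 2002 = 15
Has birthday (01-13) occurred by 08-27? Yes
Age in full years: 15

15


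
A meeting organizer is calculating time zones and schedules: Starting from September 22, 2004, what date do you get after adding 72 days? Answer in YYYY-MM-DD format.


Start: 2004-09-22
Adding 72 days
Days remaining in September: 8
After September: 64 days still to add
October 2004: 31 days, 33 remaining
November 2004: 30 days, 3 remaining
December 2004 has 31 days, need 3
Result: 2004-12-03

2004-12-03


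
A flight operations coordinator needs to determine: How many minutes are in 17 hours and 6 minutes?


Hours: 17
Extra minutes: 6
Minutes per hour: 60
Hours to minutes: 17 x 60 = 1020
Total: 1020 + 6 = 1026

1026


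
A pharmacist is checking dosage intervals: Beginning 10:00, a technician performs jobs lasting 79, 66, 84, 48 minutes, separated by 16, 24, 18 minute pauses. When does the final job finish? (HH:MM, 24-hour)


Start: 10:00 = 600 min from midnight
  after task 1 (79 min): 11:19
  after break (16 min): 11:35
  after task 2 (66 min): 12:41
  after break (24 min): 13:05
  after task 3 (84 min): 14:29
  after break (18 min): 14:47
  after task 4 (48 min): 15:35
Total elapsed: 335 minutes
End time: 15:35

15:35


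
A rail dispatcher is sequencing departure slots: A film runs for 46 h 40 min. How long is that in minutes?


Hours: 46
Minutes: 40
Convert hours to minutes: 46 x 60 = 2760
Add remaining minutes: 2760 + 40 = 2800

2800


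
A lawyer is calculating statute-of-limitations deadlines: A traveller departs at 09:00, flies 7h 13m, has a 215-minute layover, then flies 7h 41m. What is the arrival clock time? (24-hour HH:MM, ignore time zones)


Depart: 09:00
Leg 1: +433 min -> 16:13
Layover: +215 min -> 19:48
Leg 2: +461 min -> 03:29
Total travel: 1109 minutes = 18h 29m
Arrival: 03:29

03:29


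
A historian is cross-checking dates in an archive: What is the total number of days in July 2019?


Month: July
Year: 2019
July is a 31-day month
Total: 31 days

31


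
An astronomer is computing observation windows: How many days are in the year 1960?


Year: 1960
Check leap year rules:
Divisible by 4? Yes
Divisible by 100? No
1960 is a leap year
Days: 366

366


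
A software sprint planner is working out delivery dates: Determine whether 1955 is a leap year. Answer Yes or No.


Year: 1955
Divisible by 4? 1955 / 4 = 488.75 -> No
Not divisible by 4, so NOT a leap year

No


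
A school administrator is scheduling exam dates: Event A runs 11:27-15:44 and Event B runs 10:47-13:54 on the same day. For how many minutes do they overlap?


Interval A: [687, 944] minutes from midnight
Interval B: [647, 834] minutes from midnight
Overlap start = max(687, 647) = 687
Overlap end = min(944, 834) = 834
Overlap = 834 - 687 = 147 minutes

147


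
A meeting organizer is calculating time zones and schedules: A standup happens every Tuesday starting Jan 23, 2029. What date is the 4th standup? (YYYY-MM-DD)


First occurrence: 2029-01-23 (occurrence 1)
Each occurrence is 7 days after the previous.
Occurrence 4 is 3 weeks after the first.
3 weeks = 21 days
2029-01-23 + 21 days = 2029-02-13

2029-02-13


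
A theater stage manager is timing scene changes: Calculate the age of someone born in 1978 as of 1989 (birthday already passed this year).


Birth year: 1978
Current year: 1989
Age = current year - birth year
Age = 1989 - 1978 = 11

11


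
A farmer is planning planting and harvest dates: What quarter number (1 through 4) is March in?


Month: March (month 3)
Q1: January-March (months 1-3)
Q2: April-June (months 4-6)
Q3: July-September (months 7-9)
Q4: October-December (months 10-12)
Month 3 falls in Q1

1


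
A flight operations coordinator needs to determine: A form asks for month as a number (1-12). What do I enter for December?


Calendar month order:
11. November
12. December <--
December is month number 12

12


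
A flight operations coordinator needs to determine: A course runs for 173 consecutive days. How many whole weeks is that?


Total days: 173
Days per week: 7
Division: 173 / 7 = 24 remainder 5
Complete weeks: 24
Remaining days: 5

24


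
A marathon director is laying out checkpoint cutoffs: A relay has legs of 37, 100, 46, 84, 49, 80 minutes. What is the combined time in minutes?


Durations: 37, 100, 46, 84, 49, 80
Running sum: 37
+ 100 = 137
+ 46 = 183
+ 84 = 267
+ 49 = 316
+ 80 = 396
Total duration: 396 minutes
That is 6 hours and 36 minutes

396


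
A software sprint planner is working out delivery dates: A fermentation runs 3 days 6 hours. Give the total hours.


Days: 3
Extra hours: 6
Hours per day: 24
Days to hours: 3 x 24 = 72
Total: 72 + 6 = 78

78


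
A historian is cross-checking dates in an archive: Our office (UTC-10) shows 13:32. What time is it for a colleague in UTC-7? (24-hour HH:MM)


Local time: 13:32 at UTC-10 (offset -10h)
Target zone: UTC-7 (offset -7h)
Difference: -7 - (-10) = 3 hours
Calculation: 13 + (3) = 16
Result: 16:32

16:32


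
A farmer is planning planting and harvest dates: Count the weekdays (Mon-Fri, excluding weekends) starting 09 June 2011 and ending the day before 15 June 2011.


Start: 2011-06-09 (Thursday)
End (exclusive): 2011-06-15 (Wednesday)
Total calendar days: 6
Full weeks: 6 // 7 = 0 -> 0 weekdays
Remaining 6 days starting on Thursday:
  Thu(w), Fri(w), Sat(-), Sun(-), Mon(w), Tue(w) -> 4 weekdays
Total business days: 0 + 4 = 4

4


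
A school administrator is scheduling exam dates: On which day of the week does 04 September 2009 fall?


Date: 2009-09-04
January 1, 2009 is a Thursday
Day of year: 247
Offset from Jan 1: 246 days
246 mod 7 = 1
Result: Friday

Friday


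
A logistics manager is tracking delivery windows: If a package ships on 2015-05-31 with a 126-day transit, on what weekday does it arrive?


Start: 2015-05-31 (Sunday)
Step 1 - find target date: add 126 days
  2015-05-31 + 126 days = 2015-10-04
Step 2 - day of week:
  126 mod 7 = 0
  Sunday + 0 days -> Sunday
Result: Sunday (2015-10-04)

Sunday


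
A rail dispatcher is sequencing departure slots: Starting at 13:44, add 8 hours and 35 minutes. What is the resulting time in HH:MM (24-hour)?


Start time: 13:44
Adding: 8 hours 35 minutes
Minutes: 44 + 35 = 79
Minute overflow: 79 >= 60, so carry 1 hour, minutes = 19
Hours: 13 + 8 + 1 = 22
Result: 22:19

22:19


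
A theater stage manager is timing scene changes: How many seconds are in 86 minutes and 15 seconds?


Minutes: 86
Extra seconds: 15
Seconds per minute: 60
Minutes to seconds: 86 x 60 = 5160
Total: 5160 + 15 = 5175

5175


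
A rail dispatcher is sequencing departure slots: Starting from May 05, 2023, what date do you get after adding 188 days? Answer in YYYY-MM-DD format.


Start: 2023-05-05
Adding 188 days
Days remaining in May: 26
After May: 162 days still to add
June 2023: 30 days, 132 remaining
July 2023: 31 days, 101 remaining
August 2023: 31 days, 70 remaining
September 2023: 30 days, 40 remaining
Result: 2023-11-09

2023-11-09


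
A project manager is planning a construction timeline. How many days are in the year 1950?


Year: 1950
Check leap year rules:
Divisible by 4? No
1950 is not a leap year
Days: 365

365


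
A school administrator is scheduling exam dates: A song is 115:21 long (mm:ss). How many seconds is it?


Minutes: 115
Extra seconds: 21
Seconds per minute: 60
Minutes to seconds: 115 x 60 = 6900
Total: 6900 + 21 = 6921

6921


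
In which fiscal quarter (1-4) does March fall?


Month: March (month 3)
Q1: January-March (months 1-3)
Q2: April-June (months 4-6)
Q3: July-September (months 7-9)
Q4: October-December (months 10-12)
Month 3 falls in Q1

1


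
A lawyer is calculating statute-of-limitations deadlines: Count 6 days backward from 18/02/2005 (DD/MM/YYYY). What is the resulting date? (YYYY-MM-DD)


Start: 2005-02-18
Subtracting 6 days
Days already passed in February: 18
Result: 2005-02-12

2005-02-12


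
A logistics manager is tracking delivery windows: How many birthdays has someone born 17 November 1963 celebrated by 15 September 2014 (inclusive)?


Birth: 1963-11-17
Reference: 2014-09-15
Year difference: 2014 - 1963 = 51
Has birthday (11-17) occurred by 09-15? No
Birthday not yet reached this year -> subtract 1
Age in full years: 50

50


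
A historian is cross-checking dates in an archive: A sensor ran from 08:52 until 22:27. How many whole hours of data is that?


Start: 08:52
End: 22:27
Hour difference: 22 - 8 = 14 hours
Minute difference: 27 - 52 = -25 minutes
Total minutes: 815
Complete hours: 815 / 60 = 13 (remainder 35)

13


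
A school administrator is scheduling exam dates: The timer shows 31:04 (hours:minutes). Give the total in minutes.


Hours: 31
Minutes: 4
Convert hours to minutes: 31 x 60 = 1860
Add remaining minutes: 1860 + 4 = 1864

1864


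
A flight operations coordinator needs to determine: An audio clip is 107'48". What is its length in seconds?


Minutes: 107
Seconds: 48
Convert minutes to seconds: 107 x 60 = 6420
Add remaining seconds: 6420 + 48 = 6468

6468


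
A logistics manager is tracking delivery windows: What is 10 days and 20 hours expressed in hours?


Days: 10
Extra hours: 20
Hours per day: 24
Days to hours: 10 x 24 = 240
Total: 240 + 20 = 260

260
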